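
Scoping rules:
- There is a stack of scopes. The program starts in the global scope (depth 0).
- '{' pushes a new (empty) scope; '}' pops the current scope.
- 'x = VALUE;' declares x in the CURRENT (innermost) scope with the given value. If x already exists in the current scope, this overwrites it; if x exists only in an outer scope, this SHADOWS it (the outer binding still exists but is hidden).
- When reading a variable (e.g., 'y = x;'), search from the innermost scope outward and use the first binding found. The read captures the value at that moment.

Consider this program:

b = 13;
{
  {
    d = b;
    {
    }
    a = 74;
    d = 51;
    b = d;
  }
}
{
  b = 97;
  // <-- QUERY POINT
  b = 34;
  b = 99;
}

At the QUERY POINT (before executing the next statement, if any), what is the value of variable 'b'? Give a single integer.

Step 1: declare b=13 at depth 0
Step 2: enter scope (depth=1)
Step 3: enter scope (depth=2)
Step 4: declare d=(read b)=13 at depth 2
Step 5: enter scope (depth=3)
Step 6: exit scope (depth=2)
Step 7: declare a=74 at depth 2
Step 8: declare d=51 at depth 2
Step 9: declare b=(read d)=51 at depth 2
Step 10: exit scope (depth=1)
Step 11: exit scope (depth=0)
Step 12: enter scope (depth=1)
Step 13: declare b=97 at depth 1
Visible at query point: b=97

Answer: 97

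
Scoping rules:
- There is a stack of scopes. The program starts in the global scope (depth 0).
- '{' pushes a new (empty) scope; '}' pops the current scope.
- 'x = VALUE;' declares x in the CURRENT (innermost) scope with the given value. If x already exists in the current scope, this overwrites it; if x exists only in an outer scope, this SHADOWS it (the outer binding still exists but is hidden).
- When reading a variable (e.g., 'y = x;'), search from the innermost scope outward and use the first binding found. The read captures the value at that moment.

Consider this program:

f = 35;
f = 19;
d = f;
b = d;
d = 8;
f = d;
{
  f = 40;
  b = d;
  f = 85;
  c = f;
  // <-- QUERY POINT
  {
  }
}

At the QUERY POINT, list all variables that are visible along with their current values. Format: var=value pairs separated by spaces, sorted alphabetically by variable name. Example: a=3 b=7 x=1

Answer: b=8 c=85 d=8 f=85

Derivation:
Step 1: declare f=35 at depth 0
Step 2: declare f=19 at depth 0
Step 3: declare d=(read f)=19 at depth 0
Step 4: declare b=(read d)=19 at depth 0
Step 5: declare d=8 at depth 0
Step 6: declare f=(read d)=8 at depth 0
Step 7: enter scope (depth=1)
Step 8: declare f=40 at depth 1
Step 9: declare b=(read d)=8 at depth 1
Step 10: declare f=85 at depth 1
Step 11: declare c=(read f)=85 at depth 1
Visible at query point: b=8 c=85 d=8 f=85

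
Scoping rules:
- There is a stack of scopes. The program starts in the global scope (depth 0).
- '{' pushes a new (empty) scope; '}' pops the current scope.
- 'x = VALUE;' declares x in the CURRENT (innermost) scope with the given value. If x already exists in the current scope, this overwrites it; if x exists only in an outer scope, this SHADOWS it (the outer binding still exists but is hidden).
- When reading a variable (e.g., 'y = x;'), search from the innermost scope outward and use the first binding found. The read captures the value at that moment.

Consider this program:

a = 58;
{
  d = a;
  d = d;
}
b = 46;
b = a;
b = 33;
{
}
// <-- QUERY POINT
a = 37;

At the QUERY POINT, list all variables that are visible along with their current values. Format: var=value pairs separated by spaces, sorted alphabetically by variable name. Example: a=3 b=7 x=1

Answer: a=58 b=33

Derivation:
Step 1: declare a=58 at depth 0
Step 2: enter scope (depth=1)
Step 3: declare d=(read a)=58 at depth 1
Step 4: declare d=(read d)=58 at depth 1
Step 5: exit scope (depth=0)
Step 6: declare b=46 at depth 0
Step 7: declare b=(read a)=58 at depth 0
Step 8: declare b=33 at depth 0
Step 9: enter scope (depth=1)
Step 10: exit scope (depth=0)
Visible at query point: a=58 b=33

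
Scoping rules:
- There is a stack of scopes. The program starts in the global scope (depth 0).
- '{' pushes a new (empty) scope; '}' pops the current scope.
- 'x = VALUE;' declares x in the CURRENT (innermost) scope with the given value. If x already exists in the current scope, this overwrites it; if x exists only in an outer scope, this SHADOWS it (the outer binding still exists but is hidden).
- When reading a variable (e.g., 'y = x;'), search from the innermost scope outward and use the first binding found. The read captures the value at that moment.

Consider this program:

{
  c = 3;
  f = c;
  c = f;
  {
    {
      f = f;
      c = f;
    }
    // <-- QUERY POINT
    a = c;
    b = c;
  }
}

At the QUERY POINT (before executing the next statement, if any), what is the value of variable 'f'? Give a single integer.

Step 1: enter scope (depth=1)
Step 2: declare c=3 at depth 1
Step 3: declare f=(read c)=3 at depth 1
Step 4: declare c=(read f)=3 at depth 1
Step 5: enter scope (depth=2)
Step 6: enter scope (depth=3)
Step 7: declare f=(read f)=3 at depth 3
Step 8: declare c=(read f)=3 at depth 3
Step 9: exit scope (depth=2)
Visible at query point: c=3 f=3

Answer: 3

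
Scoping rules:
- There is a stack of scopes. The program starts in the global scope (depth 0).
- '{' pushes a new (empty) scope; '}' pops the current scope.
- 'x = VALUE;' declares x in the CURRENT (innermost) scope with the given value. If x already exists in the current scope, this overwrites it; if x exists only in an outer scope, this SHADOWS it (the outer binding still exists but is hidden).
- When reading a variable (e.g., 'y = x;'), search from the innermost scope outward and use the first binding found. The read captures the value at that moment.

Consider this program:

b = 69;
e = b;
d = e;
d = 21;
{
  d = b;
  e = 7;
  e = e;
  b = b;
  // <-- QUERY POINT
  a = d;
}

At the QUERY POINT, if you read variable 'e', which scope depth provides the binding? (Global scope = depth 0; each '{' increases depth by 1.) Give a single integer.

Step 1: declare b=69 at depth 0
Step 2: declare e=(read b)=69 at depth 0
Step 3: declare d=(read e)=69 at depth 0
Step 4: declare d=21 at depth 0
Step 5: enter scope (depth=1)
Step 6: declare d=(read b)=69 at depth 1
Step 7: declare e=7 at depth 1
Step 8: declare e=(read e)=7 at depth 1
Step 9: declare b=(read b)=69 at depth 1
Visible at query point: b=69 d=69 e=7

Answer: 1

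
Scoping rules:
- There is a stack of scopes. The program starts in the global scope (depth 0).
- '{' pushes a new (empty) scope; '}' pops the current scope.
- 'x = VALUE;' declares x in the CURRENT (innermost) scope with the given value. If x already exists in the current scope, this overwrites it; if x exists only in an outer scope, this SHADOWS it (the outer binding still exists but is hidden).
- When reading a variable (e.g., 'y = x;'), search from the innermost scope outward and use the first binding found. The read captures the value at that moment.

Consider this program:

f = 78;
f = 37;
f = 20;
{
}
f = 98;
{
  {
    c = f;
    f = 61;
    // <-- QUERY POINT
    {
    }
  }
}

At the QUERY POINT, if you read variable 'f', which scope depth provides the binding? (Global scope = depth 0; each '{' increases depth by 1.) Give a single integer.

Step 1: declare f=78 at depth 0
Step 2: declare f=37 at depth 0
Step 3: declare f=20 at depth 0
Step 4: enter scope (depth=1)
Step 5: exit scope (depth=0)
Step 6: declare f=98 at depth 0
Step 7: enter scope (depth=1)
Step 8: enter scope (depth=2)
Step 9: declare c=(read f)=98 at depth 2
Step 10: declare f=61 at depth 2
Visible at query point: c=98 f=61

Answer: 2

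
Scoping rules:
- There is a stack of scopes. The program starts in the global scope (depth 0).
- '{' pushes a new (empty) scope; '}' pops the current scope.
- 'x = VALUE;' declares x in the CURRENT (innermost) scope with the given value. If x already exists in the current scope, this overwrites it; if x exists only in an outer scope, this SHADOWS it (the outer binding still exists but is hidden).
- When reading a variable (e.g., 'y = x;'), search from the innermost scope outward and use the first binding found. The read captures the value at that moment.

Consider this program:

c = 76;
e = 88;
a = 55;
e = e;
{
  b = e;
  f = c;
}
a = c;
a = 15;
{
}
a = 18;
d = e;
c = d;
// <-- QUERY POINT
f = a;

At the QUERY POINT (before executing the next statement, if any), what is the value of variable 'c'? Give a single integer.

Answer: 88

Derivation:
Step 1: declare c=76 at depth 0
Step 2: declare e=88 at depth 0
Step 3: declare a=55 at depth 0
Step 4: declare e=(read e)=88 at depth 0
Step 5: enter scope (depth=1)
Step 6: declare b=(read e)=88 at depth 1
Step 7: declare f=(read c)=76 at depth 1
Step 8: exit scope (depth=0)
Step 9: declare a=(read c)=76 at depth 0
Step 10: declare a=15 at depth 0
Step 11: enter scope (depth=1)
Step 12: exit scope (depth=0)
Step 13: declare a=18 at depth 0
Step 14: declare d=(read e)=88 at depth 0
Step 15: declare c=(read d)=88 at depth 0
Visible at query point: a=18 c=88 d=88 e=88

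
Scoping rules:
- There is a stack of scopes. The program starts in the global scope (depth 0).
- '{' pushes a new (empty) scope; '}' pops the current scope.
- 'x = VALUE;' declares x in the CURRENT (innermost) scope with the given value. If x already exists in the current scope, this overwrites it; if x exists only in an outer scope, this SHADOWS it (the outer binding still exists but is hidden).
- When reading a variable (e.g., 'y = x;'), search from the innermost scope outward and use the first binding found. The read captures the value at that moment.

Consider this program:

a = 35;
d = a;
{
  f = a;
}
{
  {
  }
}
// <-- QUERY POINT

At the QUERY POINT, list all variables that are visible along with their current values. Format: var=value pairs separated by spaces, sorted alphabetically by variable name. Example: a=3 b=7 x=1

Step 1: declare a=35 at depth 0
Step 2: declare d=(read a)=35 at depth 0
Step 3: enter scope (depth=1)
Step 4: declare f=(read a)=35 at depth 1
Step 5: exit scope (depth=0)
Step 6: enter scope (depth=1)
Step 7: enter scope (depth=2)
Step 8: exit scope (depth=1)
Step 9: exit scope (depth=0)
Visible at query point: a=35 d=35

Answer: a=35 d=35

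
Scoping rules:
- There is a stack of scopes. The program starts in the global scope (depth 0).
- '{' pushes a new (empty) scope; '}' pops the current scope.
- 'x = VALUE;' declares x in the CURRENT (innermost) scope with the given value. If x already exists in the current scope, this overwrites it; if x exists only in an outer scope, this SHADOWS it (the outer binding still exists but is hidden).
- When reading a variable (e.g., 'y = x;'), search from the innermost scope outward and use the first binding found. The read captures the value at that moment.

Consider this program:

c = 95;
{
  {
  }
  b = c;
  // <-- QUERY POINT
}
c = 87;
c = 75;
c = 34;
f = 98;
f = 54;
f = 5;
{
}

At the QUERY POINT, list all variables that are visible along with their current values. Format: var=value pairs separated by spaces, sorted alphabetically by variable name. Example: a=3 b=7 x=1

Step 1: declare c=95 at depth 0
Step 2: enter scope (depth=1)
Step 3: enter scope (depth=2)
Step 4: exit scope (depth=1)
Step 5: declare b=(read c)=95 at depth 1
Visible at query point: b=95 c=95

Answer: b=95 c=95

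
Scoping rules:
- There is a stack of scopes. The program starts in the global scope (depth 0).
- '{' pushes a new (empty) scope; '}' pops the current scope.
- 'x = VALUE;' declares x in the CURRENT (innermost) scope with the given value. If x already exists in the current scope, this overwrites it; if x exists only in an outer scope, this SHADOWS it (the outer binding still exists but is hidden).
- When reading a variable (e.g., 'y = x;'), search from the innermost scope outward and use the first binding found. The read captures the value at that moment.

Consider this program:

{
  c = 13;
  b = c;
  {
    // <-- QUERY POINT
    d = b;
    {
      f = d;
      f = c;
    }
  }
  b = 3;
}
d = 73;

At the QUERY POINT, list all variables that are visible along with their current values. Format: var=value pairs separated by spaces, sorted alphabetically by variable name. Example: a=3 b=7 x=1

Step 1: enter scope (depth=1)
Step 2: declare c=13 at depth 1
Step 3: declare b=(read c)=13 at depth 1
Step 4: enter scope (depth=2)
Visible at query point: b=13 c=13

Answer: b=13 c=13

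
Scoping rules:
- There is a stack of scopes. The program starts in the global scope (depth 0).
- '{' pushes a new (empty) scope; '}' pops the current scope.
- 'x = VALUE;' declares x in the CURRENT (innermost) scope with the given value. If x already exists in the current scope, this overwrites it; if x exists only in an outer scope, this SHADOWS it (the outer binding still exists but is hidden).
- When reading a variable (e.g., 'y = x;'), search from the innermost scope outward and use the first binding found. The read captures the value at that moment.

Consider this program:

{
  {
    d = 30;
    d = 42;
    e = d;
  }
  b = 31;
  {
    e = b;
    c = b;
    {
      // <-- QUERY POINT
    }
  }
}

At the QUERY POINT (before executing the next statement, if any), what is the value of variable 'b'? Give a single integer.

Answer: 31

Derivation:
Step 1: enter scope (depth=1)
Step 2: enter scope (depth=2)
Step 3: declare d=30 at depth 2
Step 4: declare d=42 at depth 2
Step 5: declare e=(read d)=42 at depth 2
Step 6: exit scope (depth=1)
Step 7: declare b=31 at depth 1
Step 8: enter scope (depth=2)
Step 9: declare e=(read b)=31 at depth 2
Step 10: declare c=(read b)=31 at depth 2
Step 11: enter scope (depth=3)
Visible at query point: b=31 c=31 e=31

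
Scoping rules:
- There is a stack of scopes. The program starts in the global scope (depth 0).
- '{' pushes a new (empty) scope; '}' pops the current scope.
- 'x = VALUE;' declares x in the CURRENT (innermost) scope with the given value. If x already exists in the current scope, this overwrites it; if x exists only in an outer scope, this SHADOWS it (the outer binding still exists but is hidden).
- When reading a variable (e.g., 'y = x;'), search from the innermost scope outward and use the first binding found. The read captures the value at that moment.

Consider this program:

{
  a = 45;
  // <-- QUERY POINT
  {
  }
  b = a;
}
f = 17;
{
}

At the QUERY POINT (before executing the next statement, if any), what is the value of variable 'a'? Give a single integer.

Answer: 45

Derivation:
Step 1: enter scope (depth=1)
Step 2: declare a=45 at depth 1
Visible at query point: a=45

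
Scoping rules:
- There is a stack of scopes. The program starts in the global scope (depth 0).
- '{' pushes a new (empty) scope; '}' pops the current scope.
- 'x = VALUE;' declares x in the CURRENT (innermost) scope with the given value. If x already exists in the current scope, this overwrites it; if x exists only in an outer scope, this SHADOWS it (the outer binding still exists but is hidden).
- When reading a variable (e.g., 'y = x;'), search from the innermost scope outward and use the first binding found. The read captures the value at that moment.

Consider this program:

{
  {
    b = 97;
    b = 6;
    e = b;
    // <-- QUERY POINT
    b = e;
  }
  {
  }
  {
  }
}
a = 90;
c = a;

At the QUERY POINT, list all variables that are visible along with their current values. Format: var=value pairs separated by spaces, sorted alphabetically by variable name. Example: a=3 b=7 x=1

Answer: b=6 e=6

Derivation:
Step 1: enter scope (depth=1)
Step 2: enter scope (depth=2)
Step 3: declare b=97 at depth 2
Step 4: declare b=6 at depth 2
Step 5: declare e=(read b)=6 at depth 2
Visible at query point: b=6 e=6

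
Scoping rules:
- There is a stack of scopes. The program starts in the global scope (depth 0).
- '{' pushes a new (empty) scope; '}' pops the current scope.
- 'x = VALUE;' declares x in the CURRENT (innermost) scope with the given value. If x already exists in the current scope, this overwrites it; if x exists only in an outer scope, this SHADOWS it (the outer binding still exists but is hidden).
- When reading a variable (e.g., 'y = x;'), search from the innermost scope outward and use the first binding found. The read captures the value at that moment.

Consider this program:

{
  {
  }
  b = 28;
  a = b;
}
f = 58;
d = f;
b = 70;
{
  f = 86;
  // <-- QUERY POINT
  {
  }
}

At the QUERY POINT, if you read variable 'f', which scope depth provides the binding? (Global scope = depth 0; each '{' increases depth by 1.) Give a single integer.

Step 1: enter scope (depth=1)
Step 2: enter scope (depth=2)
Step 3: exit scope (depth=1)
Step 4: declare b=28 at depth 1
Step 5: declare a=(read b)=28 at depth 1
Step 6: exit scope (depth=0)
Step 7: declare f=58 at depth 0
Step 8: declare d=(read f)=58 at depth 0
Step 9: declare b=70 at depth 0
Step 10: enter scope (depth=1)
Step 11: declare f=86 at depth 1
Visible at query point: b=70 d=58 f=86

Answer: 1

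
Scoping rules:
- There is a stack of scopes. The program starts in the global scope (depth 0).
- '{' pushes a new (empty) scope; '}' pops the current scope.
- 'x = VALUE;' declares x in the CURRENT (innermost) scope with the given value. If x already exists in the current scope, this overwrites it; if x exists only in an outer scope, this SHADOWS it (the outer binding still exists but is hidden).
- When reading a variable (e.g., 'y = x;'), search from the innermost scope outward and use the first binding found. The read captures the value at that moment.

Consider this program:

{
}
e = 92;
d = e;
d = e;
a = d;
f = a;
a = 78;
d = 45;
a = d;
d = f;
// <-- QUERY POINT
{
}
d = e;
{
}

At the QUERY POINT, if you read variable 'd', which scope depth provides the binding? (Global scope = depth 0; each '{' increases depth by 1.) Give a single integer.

Answer: 0

Derivation:
Step 1: enter scope (depth=1)
Step 2: exit scope (depth=0)
Step 3: declare e=92 at depth 0
Step 4: declare d=(read e)=92 at depth 0
Step 5: declare d=(read e)=92 at depth 0
Step 6: declare a=(read d)=92 at depth 0
Step 7: declare f=(read a)=92 at depth 0
Step 8: declare a=78 at depth 0
Step 9: declare d=45 at depth 0
Step 10: declare a=(read d)=45 at depth 0
Step 11: declare d=(read f)=92 at depth 0
Visible at query point: a=45 d=92 e=92 f=92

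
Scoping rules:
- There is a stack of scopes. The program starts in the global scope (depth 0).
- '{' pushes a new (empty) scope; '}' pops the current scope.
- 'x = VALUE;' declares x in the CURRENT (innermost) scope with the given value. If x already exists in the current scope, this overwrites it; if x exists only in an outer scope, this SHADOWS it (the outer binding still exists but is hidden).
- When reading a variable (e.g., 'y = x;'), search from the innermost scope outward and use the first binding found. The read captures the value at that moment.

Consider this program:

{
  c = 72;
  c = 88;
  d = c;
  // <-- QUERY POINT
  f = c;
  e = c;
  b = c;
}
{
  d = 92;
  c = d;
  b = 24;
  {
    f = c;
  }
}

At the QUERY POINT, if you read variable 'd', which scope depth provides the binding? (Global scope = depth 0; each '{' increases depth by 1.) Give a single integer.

Answer: 1

Derivation:
Step 1: enter scope (depth=1)
Step 2: declare c=72 at depth 1
Step 3: declare c=88 at depth 1
Step 4: declare d=(read c)=88 at depth 1
Visible at query point: c=88 d=88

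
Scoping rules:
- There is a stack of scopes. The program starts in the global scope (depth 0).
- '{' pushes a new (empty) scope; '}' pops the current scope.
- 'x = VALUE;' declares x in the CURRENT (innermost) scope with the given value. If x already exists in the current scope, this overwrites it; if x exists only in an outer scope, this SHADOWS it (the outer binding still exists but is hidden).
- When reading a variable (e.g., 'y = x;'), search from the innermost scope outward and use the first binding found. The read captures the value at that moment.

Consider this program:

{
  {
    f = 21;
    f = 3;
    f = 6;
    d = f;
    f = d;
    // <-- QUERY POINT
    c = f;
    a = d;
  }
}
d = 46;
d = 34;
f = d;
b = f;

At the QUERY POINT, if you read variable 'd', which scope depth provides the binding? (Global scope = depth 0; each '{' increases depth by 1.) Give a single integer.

Step 1: enter scope (depth=1)
Step 2: enter scope (depth=2)
Step 3: declare f=21 at depth 2
Step 4: declare f=3 at depth 2
Step 5: declare f=6 at depth 2
Step 6: declare d=(read f)=6 at depth 2
Step 7: declare f=(read d)=6 at depth 2
Visible at query point: d=6 f=6

Answer: 2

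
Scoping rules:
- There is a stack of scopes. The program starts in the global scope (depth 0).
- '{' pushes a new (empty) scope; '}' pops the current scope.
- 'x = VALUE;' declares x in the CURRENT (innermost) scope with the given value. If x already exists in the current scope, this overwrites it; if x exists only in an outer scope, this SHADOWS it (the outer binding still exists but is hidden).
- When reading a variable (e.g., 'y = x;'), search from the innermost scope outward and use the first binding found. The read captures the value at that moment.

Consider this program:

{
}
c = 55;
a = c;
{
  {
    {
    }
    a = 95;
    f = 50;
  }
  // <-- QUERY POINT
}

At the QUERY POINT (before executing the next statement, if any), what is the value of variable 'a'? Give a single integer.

Answer: 55

Derivation:
Step 1: enter scope (depth=1)
Step 2: exit scope (depth=0)
Step 3: declare c=55 at depth 0
Step 4: declare a=(read c)=55 at depth 0
Step 5: enter scope (depth=1)
Step 6: enter scope (depth=2)
Step 7: enter scope (depth=3)
Step 8: exit scope (depth=2)
Step 9: declare a=95 at depth 2
Step 10: declare f=50 at depth 2
Step 11: exit scope (depth=1)
Visible at query point: a=55 c=55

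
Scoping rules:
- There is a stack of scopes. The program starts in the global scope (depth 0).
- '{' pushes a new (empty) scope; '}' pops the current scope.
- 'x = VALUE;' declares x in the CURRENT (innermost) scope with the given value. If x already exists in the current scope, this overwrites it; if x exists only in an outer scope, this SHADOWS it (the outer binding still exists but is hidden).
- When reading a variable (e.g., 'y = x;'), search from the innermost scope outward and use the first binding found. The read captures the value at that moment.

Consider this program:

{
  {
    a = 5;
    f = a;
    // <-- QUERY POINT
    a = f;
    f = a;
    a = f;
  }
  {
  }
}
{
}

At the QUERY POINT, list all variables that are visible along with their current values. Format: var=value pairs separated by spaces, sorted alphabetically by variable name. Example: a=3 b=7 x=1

Step 1: enter scope (depth=1)
Step 2: enter scope (depth=2)
Step 3: declare a=5 at depth 2
Step 4: declare f=(read a)=5 at depth 2
Visible at query point: a=5 f=5

Answer: a=5 f=5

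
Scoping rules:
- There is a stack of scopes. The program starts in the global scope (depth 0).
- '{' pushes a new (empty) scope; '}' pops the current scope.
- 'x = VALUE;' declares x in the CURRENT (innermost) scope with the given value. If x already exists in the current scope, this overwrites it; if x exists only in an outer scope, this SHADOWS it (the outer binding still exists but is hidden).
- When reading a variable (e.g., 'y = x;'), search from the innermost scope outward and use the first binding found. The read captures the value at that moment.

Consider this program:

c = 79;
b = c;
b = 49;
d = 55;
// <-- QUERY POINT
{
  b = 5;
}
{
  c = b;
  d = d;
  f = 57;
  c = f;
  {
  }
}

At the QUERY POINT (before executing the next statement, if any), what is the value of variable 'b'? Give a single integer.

Step 1: declare c=79 at depth 0
Step 2: declare b=(read c)=79 at depth 0
Step 3: declare b=49 at depth 0
Step 4: declare d=55 at depth 0
Visible at query point: b=49 c=79 d=55

Answer: 49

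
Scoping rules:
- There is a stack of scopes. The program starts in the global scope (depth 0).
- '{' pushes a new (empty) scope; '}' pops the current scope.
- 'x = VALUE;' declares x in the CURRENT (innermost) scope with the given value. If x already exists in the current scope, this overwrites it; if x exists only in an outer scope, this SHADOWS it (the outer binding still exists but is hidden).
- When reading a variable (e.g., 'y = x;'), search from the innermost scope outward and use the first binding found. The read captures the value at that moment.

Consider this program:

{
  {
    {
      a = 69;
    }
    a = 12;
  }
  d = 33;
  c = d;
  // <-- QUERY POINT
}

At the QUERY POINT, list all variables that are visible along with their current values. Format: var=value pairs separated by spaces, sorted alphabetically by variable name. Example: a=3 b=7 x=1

Step 1: enter scope (depth=1)
Step 2: enter scope (depth=2)
Step 3: enter scope (depth=3)
Step 4: declare a=69 at depth 3
Step 5: exit scope (depth=2)
Step 6: declare a=12 at depth 2
Step 7: exit scope (depth=1)
Step 8: declare d=33 at depth 1
Step 9: declare c=(read d)=33 at depth 1
Visible at query point: c=33 d=33

Answer: c=33 d=33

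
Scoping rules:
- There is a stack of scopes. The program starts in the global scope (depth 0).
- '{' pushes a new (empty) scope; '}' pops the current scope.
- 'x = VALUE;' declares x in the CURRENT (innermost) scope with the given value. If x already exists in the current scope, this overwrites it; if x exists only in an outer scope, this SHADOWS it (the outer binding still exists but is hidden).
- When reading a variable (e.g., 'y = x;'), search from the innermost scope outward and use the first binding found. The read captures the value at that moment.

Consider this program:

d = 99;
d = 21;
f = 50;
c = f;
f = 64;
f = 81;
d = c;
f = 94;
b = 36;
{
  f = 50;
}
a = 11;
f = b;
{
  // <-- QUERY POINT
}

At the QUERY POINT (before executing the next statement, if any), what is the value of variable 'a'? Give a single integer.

Step 1: declare d=99 at depth 0
Step 2: declare d=21 at depth 0
Step 3: declare f=50 at depth 0
Step 4: declare c=(read f)=50 at depth 0
Step 5: declare f=64 at depth 0
Step 6: declare f=81 at depth 0
Step 7: declare d=(read c)=50 at depth 0
Step 8: declare f=94 at depth 0
Step 9: declare b=36 at depth 0
Step 10: enter scope (depth=1)
Step 11: declare f=50 at depth 1
Step 12: exit scope (depth=0)
Step 13: declare a=11 at depth 0
Step 14: declare f=(read b)=36 at depth 0
Step 15: enter scope (depth=1)
Visible at query point: a=11 b=36 c=50 d=50 f=36

Answer: 11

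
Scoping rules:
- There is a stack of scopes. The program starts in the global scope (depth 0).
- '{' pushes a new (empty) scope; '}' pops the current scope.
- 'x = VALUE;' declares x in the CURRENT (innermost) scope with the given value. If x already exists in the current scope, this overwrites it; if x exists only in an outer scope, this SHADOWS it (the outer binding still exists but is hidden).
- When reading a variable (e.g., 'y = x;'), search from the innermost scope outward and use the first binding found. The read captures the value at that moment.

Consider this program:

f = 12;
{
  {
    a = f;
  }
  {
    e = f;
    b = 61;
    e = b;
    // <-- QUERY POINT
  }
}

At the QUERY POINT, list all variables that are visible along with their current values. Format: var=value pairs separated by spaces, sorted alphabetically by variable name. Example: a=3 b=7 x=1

Step 1: declare f=12 at depth 0
Step 2: enter scope (depth=1)
Step 3: enter scope (depth=2)
Step 4: declare a=(read f)=12 at depth 2
Step 5: exit scope (depth=1)
Step 6: enter scope (depth=2)
Step 7: declare e=(read f)=12 at depth 2
Step 8: declare b=61 at depth 2
Step 9: declare e=(read b)=61 at depth 2
Visible at query point: b=61 e=61 f=12

Answer: b=61 e=61 f=12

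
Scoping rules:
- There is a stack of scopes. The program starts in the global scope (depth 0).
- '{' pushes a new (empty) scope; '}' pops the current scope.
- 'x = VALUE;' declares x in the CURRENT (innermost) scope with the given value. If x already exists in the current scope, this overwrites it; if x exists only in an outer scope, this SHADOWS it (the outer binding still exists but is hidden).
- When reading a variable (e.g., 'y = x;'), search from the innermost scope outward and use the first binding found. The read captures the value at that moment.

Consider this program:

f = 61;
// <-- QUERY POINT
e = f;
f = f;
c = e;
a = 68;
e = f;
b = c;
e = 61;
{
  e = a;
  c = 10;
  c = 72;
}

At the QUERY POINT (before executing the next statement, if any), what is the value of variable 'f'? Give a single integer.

Answer: 61

Derivation:
Step 1: declare f=61 at depth 0
Visible at query point: f=61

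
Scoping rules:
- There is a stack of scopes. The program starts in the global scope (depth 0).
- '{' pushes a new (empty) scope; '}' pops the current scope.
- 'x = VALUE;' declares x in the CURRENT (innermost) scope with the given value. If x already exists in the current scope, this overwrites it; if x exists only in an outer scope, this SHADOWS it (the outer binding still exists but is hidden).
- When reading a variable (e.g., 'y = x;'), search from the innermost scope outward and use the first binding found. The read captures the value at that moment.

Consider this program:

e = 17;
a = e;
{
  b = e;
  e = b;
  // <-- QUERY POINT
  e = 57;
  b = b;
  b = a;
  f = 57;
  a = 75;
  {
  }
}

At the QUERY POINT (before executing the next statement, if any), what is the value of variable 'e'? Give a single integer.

Answer: 17

Derivation:
Step 1: declare e=17 at depth 0
Step 2: declare a=(read e)=17 at depth 0
Step 3: enter scope (depth=1)
Step 4: declare b=(read e)=17 at depth 1
Step 5: declare e=(read b)=17 at depth 1
Visible at query point: a=17 b=17 e=17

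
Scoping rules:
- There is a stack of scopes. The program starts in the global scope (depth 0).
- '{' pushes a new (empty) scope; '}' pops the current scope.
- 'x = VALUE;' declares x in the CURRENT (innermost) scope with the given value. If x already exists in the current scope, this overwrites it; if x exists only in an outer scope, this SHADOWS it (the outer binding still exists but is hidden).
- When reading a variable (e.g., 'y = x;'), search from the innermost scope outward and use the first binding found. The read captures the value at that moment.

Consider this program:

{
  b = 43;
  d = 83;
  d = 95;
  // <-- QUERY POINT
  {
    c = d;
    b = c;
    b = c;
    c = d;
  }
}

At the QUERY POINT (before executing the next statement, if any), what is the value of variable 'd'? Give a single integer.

Step 1: enter scope (depth=1)
Step 2: declare b=43 at depth 1
Step 3: declare d=83 at depth 1
Step 4: declare d=95 at depth 1
Visible at query point: b=43 d=95

Answer: 95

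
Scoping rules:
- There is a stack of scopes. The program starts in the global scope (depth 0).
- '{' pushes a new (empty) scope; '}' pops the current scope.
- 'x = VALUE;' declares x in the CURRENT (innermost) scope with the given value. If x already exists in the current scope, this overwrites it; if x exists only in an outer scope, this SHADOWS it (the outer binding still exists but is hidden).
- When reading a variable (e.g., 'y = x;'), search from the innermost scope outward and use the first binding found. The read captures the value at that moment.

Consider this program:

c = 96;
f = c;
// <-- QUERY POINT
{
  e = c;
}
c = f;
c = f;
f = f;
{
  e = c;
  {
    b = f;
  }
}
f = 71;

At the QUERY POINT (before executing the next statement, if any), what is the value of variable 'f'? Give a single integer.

Step 1: declare c=96 at depth 0
Step 2: declare f=(read c)=96 at depth 0
Visible at query point: c=96 f=96

Answer: 96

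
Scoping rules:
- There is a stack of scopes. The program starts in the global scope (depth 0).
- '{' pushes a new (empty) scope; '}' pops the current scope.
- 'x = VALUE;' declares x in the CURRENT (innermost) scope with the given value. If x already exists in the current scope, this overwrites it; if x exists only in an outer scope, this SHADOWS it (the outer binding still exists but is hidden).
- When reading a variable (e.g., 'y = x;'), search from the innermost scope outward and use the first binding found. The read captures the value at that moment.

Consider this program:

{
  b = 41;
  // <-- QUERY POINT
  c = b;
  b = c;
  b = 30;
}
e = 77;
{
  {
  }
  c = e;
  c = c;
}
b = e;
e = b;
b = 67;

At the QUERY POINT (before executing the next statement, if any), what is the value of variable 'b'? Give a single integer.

Step 1: enter scope (depth=1)
Step 2: declare b=41 at depth 1
Visible at query point: b=41

Answer: 41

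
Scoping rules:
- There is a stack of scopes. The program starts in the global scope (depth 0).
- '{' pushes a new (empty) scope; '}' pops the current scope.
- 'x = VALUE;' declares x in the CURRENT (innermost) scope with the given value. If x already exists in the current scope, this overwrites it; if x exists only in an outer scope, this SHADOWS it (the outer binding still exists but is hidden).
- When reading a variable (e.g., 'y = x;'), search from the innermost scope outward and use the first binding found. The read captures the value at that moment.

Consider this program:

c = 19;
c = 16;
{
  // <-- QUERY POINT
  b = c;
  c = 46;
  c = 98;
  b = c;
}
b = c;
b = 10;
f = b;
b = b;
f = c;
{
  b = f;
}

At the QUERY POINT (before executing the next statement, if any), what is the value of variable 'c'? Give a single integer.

Step 1: declare c=19 at depth 0
Step 2: declare c=16 at depth 0
Step 3: enter scope (depth=1)
Visible at query point: c=16

Answer: 16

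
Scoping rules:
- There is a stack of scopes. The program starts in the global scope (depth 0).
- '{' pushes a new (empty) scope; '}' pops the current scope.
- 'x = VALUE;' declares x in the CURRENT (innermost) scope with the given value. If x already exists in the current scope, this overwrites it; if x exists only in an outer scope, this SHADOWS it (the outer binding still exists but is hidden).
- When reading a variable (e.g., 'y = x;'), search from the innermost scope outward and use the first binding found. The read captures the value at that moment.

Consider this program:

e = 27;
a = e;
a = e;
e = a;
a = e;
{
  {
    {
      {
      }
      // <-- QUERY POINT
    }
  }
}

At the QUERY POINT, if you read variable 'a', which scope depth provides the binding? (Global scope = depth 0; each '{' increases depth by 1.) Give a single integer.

Answer: 0

Derivation:
Step 1: declare e=27 at depth 0
Step 2: declare a=(read e)=27 at depth 0
Step 3: declare a=(read e)=27 at depth 0
Step 4: declare e=(read a)=27 at depth 0
Step 5: declare a=(read e)=27 at depth 0
Step 6: enter scope (depth=1)
Step 7: enter scope (depth=2)
Step 8: enter scope (depth=3)
Step 9: enter scope (depth=4)
Step 10: exit scope (depth=3)
Visible at query point: a=27 e=27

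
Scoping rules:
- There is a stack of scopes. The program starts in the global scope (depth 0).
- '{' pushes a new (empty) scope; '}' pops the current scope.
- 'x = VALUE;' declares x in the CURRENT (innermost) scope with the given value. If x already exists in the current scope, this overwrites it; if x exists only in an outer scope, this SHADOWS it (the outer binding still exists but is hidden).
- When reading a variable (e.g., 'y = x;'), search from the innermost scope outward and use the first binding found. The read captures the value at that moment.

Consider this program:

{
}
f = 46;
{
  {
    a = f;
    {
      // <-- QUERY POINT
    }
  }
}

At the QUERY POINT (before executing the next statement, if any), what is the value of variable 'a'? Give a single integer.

Step 1: enter scope (depth=1)
Step 2: exit scope (depth=0)
Step 3: declare f=46 at depth 0
Step 4: enter scope (depth=1)
Step 5: enter scope (depth=2)
Step 6: declare a=(read f)=46 at depth 2
Step 7: enter scope (depth=3)
Visible at query point: a=46 f=46

Answer: 46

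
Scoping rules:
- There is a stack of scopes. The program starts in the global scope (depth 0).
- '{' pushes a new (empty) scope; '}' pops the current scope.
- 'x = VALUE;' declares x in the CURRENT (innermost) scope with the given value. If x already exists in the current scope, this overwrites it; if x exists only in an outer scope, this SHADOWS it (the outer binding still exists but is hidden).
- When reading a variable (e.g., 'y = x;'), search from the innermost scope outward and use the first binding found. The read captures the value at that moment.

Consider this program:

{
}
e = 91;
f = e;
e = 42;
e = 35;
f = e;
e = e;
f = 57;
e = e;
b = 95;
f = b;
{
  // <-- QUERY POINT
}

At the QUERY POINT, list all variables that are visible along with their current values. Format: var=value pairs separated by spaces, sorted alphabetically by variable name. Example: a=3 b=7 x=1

Answer: b=95 e=35 f=95

Derivation:
Step 1: enter scope (depth=1)
Step 2: exit scope (depth=0)
Step 3: declare e=91 at depth 0
Step 4: declare f=(read e)=91 at depth 0
Step 5: declare e=42 at depth 0
Step 6: declare e=35 at depth 0
Step 7: declare f=(read e)=35 at depth 0
Step 8: declare e=(read e)=35 at depth 0
Step 9: declare f=57 at depth 0
Step 10: declare e=(read e)=35 at depth 0
Step 11: declare b=95 at depth 0
Step 12: declare f=(read b)=95 at depth 0
Step 13: enter scope (depth=1)
Visible at query point: b=95 e=35 f=95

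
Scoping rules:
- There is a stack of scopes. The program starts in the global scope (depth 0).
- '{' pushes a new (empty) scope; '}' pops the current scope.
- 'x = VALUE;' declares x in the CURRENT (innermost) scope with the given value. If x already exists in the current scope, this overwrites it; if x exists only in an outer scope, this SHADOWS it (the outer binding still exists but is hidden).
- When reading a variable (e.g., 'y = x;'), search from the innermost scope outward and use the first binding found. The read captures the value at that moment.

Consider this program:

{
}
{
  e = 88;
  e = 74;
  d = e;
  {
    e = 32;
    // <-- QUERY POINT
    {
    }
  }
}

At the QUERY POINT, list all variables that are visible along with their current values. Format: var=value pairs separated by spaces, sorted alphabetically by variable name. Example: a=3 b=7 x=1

Answer: d=74 e=32

Derivation:
Step 1: enter scope (depth=1)
Step 2: exit scope (depth=0)
Step 3: enter scope (depth=1)
Step 4: declare e=88 at depth 1
Step 5: declare e=74 at depth 1
Step 6: declare d=(read e)=74 at depth 1
Step 7: enter scope (depth=2)
Step 8: declare e=32 at depth 2
Visible at query point: d=74 e=32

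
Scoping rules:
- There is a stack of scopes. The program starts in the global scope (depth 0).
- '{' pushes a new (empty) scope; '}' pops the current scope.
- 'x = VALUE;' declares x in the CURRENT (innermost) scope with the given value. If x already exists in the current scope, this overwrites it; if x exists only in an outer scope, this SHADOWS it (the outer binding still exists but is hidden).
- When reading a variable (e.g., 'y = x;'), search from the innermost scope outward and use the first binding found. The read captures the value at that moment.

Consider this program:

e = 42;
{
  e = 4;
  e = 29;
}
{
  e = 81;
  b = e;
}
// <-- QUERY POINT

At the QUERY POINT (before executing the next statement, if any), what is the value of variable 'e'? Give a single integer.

Step 1: declare e=42 at depth 0
Step 2: enter scope (depth=1)
Step 3: declare e=4 at depth 1
Step 4: declare e=29 at depth 1
Step 5: exit scope (depth=0)
Step 6: enter scope (depth=1)
Step 7: declare e=81 at depth 1
Step 8: declare b=(read e)=81 at depth 1
Step 9: exit scope (depth=0)
Visible at query point: e=42

Answer: 42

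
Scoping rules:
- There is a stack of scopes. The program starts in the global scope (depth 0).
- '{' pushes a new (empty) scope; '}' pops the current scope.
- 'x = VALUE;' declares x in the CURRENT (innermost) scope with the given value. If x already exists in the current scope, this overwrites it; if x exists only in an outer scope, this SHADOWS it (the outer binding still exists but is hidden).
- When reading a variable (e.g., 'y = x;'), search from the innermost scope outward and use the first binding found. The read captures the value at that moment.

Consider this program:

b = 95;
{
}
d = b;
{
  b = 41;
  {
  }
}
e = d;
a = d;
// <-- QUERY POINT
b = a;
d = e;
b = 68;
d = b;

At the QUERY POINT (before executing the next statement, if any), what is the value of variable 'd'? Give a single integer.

Answer: 95

Derivation:
Step 1: declare b=95 at depth 0
Step 2: enter scope (depth=1)
Step 3: exit scope (depth=0)
Step 4: declare d=(read b)=95 at depth 0
Step 5: enter scope (depth=1)
Step 6: declare b=41 at depth 1
Step 7: enter scope (depth=2)
Step 8: exit scope (depth=1)
Step 9: exit scope (depth=0)
Step 10: declare e=(read d)=95 at depth 0
Step 11: declare a=(read d)=95 at depth 0
Visible at query point: a=95 b=95 d=95 e=95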